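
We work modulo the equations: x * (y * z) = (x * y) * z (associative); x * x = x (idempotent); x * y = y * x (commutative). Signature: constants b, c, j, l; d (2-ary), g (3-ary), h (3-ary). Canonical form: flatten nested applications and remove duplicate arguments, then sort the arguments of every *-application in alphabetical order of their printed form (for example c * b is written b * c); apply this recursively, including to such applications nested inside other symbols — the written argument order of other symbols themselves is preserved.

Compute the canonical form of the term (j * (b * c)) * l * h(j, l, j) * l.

Merge nested applications:  j * b * c * l * h(j, l, j) * l
Idempotence:  drop duplicate l
Sort:  b * c * h(j, l, j) * j * l

Answer: b * c * h(j, l, j) * j * l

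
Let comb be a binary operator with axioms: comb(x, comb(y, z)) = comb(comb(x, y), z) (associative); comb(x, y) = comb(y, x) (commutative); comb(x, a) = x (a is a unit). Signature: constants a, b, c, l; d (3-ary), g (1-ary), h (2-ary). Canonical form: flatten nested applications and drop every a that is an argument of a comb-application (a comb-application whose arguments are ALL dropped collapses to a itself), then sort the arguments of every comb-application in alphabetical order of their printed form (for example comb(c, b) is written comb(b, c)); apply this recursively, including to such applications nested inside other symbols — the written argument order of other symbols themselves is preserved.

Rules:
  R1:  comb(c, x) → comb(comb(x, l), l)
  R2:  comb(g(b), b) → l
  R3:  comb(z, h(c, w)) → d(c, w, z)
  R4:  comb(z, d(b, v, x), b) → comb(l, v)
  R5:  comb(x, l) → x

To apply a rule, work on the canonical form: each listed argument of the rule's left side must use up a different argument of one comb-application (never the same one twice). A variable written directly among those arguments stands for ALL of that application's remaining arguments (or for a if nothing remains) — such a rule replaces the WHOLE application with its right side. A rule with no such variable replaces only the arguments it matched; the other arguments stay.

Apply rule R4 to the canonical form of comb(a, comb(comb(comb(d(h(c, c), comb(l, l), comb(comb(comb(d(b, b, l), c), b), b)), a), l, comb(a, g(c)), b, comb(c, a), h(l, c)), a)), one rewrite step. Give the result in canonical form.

Canonical form:  comb(b, c, d(h(c, c), comb(l, l), comb(b, b, c, d(b, b, l))), g(c), h(l, c), l)
R4 matches:  uses b, d(b, b, l);  v := b, x := l, z := comb(b, c)
The extension variable absorbs all remaining arguments, so the whole application is rewritten.
Giving:  comb(b, c, d(h(c, c), comb(l, l), comb(b, l)), g(c), h(l, c), l)

Answer: comb(b, c, d(h(c, c), comb(l, l), comb(b, l)), g(c), h(l, c), l)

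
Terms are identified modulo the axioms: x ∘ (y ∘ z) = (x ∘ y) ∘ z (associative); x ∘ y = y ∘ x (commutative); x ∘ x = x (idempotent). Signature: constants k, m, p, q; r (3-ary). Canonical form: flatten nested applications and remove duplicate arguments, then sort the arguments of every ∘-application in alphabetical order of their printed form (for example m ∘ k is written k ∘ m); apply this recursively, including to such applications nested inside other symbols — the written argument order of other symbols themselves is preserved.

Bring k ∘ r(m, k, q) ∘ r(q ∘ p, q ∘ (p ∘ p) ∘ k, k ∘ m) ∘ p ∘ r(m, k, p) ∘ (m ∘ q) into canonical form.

Un-nest:  k ∘ r(m, k, q) ∘ r(q ∘ p, q ∘ (p ∘ p) ∘ k, k ∘ m) ∘ p ∘ r(m, k, p) ∘ m ∘ q
Inside:  r(q ∘ p, q ∘ (p ∘ p) ∘ k, k ∘ m)  →  r(p ∘ q, k ∘ p ∘ q, k ∘ m)
Sort:  k ∘ m ∘ p ∘ q ∘ r(m, k, p) ∘ r(m, k, q) ∘ r(p ∘ q, k ∘ p ∘ q, k ∘ m)

Answer: k ∘ m ∘ p ∘ q ∘ r(m, k, p) ∘ r(m, k, q) ∘ r(p ∘ q, k ∘ p ∘ q, k ∘ m)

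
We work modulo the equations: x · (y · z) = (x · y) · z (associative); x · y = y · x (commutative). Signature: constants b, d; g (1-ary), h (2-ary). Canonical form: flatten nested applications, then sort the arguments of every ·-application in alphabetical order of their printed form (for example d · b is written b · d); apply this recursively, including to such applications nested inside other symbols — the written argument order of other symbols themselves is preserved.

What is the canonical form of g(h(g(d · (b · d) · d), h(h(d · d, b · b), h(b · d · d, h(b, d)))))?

Work inside:  d · (b · d) · d
Merge nested applications:  d · b · d · d
Order the arguments:  b · d · d · d
Rebuild:  g(h(g(b · d · d · d), h(h(d · d, b · b), h(b · d · d, h(b, d)))))

Answer: g(h(g(b · d · d · d), h(h(d · d, b · b), h(b · d · d, h(b, d)))))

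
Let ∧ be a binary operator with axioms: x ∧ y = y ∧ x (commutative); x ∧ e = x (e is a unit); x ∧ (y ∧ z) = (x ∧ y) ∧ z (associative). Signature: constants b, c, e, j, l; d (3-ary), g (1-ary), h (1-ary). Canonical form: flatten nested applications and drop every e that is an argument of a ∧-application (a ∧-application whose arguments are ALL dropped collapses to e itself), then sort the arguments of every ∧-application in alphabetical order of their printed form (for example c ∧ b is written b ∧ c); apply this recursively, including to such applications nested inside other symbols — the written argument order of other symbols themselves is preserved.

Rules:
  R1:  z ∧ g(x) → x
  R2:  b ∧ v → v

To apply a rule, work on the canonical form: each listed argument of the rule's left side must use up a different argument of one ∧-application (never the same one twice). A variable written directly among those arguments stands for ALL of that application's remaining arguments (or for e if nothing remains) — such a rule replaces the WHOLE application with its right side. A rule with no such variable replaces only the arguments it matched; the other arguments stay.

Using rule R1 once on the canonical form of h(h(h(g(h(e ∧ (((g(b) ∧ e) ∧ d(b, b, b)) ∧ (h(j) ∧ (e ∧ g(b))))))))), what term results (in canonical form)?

Canonical form:  h(h(h(g(h(d(b, b, b) ∧ g(b) ∧ g(b) ∧ h(j))))))
Match R1:  consume g(b);  x := b, z := d(b, b, b) ∧ g(b) ∧ h(j)
Every leftover argument binds to the variable; the entire application is replaced.
Giving:  h(h(h(g(h(b)))))

Answer: h(h(h(g(h(b)))))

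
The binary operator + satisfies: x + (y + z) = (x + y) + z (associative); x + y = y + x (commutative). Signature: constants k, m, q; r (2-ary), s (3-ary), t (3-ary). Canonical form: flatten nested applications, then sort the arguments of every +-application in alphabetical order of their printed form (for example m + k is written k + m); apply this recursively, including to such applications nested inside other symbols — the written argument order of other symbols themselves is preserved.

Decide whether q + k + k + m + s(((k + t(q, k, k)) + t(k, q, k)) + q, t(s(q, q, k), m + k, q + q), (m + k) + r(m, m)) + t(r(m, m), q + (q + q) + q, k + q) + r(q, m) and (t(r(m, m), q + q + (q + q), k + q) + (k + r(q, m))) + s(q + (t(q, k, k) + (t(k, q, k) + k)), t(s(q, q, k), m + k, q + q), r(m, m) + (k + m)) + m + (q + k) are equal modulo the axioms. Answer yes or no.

Left:  q + k + k + m + s(((k + t(q, k, k)) + t(k, q, k)) + q, t(s(q, q, k), m + k, q + q), (m + k) + r(m, m)) + t(r(m, m), q + (q + q) + q, k + q) + r(q, m)
  Simplify inside:  s(((k + t(q, k, k)) + t(k, q, k)) + q, t(s(q, q, k), m + k, q + q), (m + k) + r(m, m))  →  s(k + q + t(k, q, k) + t(q, k, k), t(s(q, q, k), k + m, q + q), k + m + r(m, m))
  Inside:  t(r(m, m), q + (q + q) + q, k + q)  →  t(r(m, m), q + q + q + q, k + q)
  Sort:  k + k + m + q + r(q, m) + s(k + q + t(k, q, k) + t(q, k, k), t(s(q, q, k), k + m, q + q), k + m + r(m, m)) + t(r(m, m), q + q + q + q, k + q)
Right:  (t(r(m, m), q + q + (q + q), k + q) + (k + r(q, m))) + s(q + (t(q, k, k) + (t(k, q, k) + k)), t(s(q, q, k), m + k, q + q), r(m, m) + (k + m)) + m + (q + k)
  Flatten:  t(r(m, m), q + q + (q + q), k + q) + k + r(q, m) + s(q + (t(q, k, k) + (t(k, q, k) + k)), t(s(q, q, k), m + k, q + q), r(m, m) + (k + m)) + m + q + k
  Canonicalize subterm:  t(r(m, m), q + q + (q + q), k + q)  →  t(r(m, m), q + q + q + q, k + q)
  Canonicalize subterm:  s(q + (t(q, k, k) + (t(k, q, k) + k)), t(s(q, q, k), m + k, q + q), r(m, m) + (k + m))  →  s(k + q + t(k, q, k) + t(q, k, k), t(s(q, q, k), k + m, q + q), k + m + r(m, m))
  Order the arguments:  k + k + m + q + r(q, m) + s(k + q + t(k, q, k) + t(q, k, k), t(s(q, q, k), k + m, q + q), k + m + r(m, m)) + t(r(m, m), q + q + q + q, k + q)

Answer: yes — both canonical forms are k + k + m + q + r(q, m) + s(k + q + t(k, q, k) + t(q, k, k), t(s(q, q, k), k + m, q + q), k + m + r(m, m)) + t(r(m, m), q + q + q + q, k + q)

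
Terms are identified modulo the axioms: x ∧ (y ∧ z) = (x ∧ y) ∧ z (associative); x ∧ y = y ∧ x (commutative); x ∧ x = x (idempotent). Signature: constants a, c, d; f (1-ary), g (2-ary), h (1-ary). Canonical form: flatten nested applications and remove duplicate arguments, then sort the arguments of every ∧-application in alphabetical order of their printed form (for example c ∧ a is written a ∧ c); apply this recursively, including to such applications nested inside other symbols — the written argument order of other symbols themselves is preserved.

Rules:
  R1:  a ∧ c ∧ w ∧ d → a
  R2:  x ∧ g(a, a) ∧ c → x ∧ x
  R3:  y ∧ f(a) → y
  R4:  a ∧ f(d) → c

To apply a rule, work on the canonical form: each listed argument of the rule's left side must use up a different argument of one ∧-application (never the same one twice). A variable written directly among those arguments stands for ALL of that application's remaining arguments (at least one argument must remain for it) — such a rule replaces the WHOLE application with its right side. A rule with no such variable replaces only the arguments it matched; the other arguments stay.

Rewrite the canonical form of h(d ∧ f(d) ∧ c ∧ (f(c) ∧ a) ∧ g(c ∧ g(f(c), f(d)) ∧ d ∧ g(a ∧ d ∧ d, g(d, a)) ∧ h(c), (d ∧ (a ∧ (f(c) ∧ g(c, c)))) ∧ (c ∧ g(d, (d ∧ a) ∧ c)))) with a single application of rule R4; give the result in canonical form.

Canonical form:  h(a ∧ c ∧ d ∧ f(c) ∧ f(d) ∧ g(c ∧ d ∧ g(a ∧ d, g(d, a)) ∧ g(f(c), f(d)) ∧ h(c), a ∧ c ∧ d ∧ f(c) ∧ g(c, c) ∧ g(d, a ∧ c ∧ d)))
R4 matches:  uses a, f(d)
New term:  h(c ∧ d ∧ f(c) ∧ g(c ∧ d ∧ g(a ∧ d, g(d, a)) ∧ g(f(c), f(d)) ∧ h(c), a ∧ c ∧ d ∧ f(c) ∧ g(c, c) ∧ g(d, a ∧ c ∧ d)))

Answer: h(c ∧ d ∧ f(c) ∧ g(c ∧ d ∧ g(a ∧ d, g(d, a)) ∧ g(f(c), f(d)) ∧ h(c), a ∧ c ∧ d ∧ f(c) ∧ g(c, c) ∧ g(d, a ∧ c ∧ d)))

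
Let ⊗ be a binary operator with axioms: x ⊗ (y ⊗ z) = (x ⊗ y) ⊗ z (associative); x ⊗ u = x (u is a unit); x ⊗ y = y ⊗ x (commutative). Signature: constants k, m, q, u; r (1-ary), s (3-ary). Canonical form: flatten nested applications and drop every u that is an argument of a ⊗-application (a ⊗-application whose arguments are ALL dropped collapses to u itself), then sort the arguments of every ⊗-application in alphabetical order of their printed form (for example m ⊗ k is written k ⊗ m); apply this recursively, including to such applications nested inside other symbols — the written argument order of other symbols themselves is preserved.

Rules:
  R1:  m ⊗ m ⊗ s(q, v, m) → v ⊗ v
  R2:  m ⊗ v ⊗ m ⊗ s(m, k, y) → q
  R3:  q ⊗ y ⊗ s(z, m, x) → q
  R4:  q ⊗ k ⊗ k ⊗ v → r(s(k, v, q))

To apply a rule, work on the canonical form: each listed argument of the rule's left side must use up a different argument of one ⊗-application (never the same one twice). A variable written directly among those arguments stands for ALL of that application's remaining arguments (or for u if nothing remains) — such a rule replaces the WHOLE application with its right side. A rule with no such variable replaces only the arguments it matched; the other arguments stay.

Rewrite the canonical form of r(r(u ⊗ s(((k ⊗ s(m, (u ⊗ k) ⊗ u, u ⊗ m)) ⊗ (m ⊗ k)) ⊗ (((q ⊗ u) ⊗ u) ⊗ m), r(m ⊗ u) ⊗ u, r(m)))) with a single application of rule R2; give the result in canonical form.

Canonical form:  r(r(s(k ⊗ k ⊗ m ⊗ m ⊗ q ⊗ s(m, k, m), r(m), r(m))))
Match R2:  consume m, m, s(m, k, m);  v := k ⊗ k ⊗ q, y := m
Every leftover argument binds to the variable; the entire application is replaced.
Result:  r(r(s(q, r(m), r(m))))

Answer: r(r(s(q, r(m), r(m))))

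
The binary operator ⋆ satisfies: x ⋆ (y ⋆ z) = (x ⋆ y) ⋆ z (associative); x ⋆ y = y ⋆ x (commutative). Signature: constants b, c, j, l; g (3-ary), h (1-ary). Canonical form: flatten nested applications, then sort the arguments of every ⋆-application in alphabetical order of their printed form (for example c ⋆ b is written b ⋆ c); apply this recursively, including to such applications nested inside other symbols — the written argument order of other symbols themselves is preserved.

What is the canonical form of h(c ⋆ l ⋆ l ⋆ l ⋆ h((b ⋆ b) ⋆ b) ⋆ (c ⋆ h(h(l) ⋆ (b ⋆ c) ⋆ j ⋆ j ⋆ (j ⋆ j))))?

Descend into:  c ⋆ l ⋆ l ⋆ l ⋆ h((b ⋆ b) ⋆ b) ⋆ (c ⋆ h(h(l) ⋆ (b ⋆ c) ⋆ j ⋆ j ⋆ (j ⋆ j)))
Un-nest:  c ⋆ l ⋆ l ⋆ l ⋆ h((b ⋆ b) ⋆ b) ⋆ c ⋆ h(h(l) ⋆ (b ⋆ c) ⋆ j ⋆ j ⋆ (j ⋆ j))
Inside:  h((b ⋆ b) ⋆ b)  →  h(b ⋆ b ⋆ b)
Inside:  h(h(l) ⋆ (b ⋆ c) ⋆ j ⋆ j ⋆ (j ⋆ j))  →  h(b ⋆ c ⋆ h(l) ⋆ j ⋆ j ⋆ j ⋆ j)
Sort:  c ⋆ c ⋆ h(b ⋆ b ⋆ b) ⋆ h(b ⋆ c ⋆ h(l) ⋆ j ⋆ j ⋆ j ⋆ j) ⋆ l ⋆ l ⋆ l
Put back:  h(c ⋆ c ⋆ h(b ⋆ b ⋆ b) ⋆ h(b ⋆ c ⋆ h(l) ⋆ j ⋆ j ⋆ j ⋆ j) ⋆ l ⋆ l ⋆ l)

Answer: h(c ⋆ c ⋆ h(b ⋆ b ⋆ b) ⋆ h(b ⋆ c ⋆ h(l) ⋆ j ⋆ j ⋆ j ⋆ j) ⋆ l ⋆ l ⋆ l)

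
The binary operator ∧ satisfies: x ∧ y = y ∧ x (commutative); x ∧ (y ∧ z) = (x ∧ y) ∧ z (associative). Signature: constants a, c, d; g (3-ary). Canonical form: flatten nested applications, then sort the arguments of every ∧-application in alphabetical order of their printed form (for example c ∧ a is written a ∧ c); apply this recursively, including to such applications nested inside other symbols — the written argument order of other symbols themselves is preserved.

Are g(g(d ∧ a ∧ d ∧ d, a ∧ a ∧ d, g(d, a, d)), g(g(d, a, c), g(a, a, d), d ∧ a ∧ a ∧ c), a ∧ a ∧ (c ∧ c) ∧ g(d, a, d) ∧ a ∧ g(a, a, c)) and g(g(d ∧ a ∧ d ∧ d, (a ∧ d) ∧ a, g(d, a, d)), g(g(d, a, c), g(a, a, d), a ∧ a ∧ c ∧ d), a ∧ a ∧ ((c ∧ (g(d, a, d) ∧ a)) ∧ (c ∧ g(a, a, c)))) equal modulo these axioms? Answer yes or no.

Left:  g(g(d ∧ a ∧ d ∧ d, a ∧ a ∧ d, g(d, a, d)), g(g(d, a, c), g(a, a, d), d ∧ a ∧ a ∧ c), a ∧ a ∧ (c ∧ c) ∧ g(d, a, d) ∧ a ∧ g(a, a, c))
  Focus inside:  a ∧ a ∧ (c ∧ c) ∧ g(d, a, d) ∧ a ∧ g(a, a, c)
  Merge nested applications:  a ∧ a ∧ c ∧ c ∧ g(d, a, d) ∧ a ∧ g(a, a, c)
  Sort:  a ∧ a ∧ a ∧ c ∧ c ∧ g(a, a, c) ∧ g(d, a, d)
  Reassemble:  g(g(a ∧ d ∧ d ∧ d, a ∧ a ∧ d, g(d, a, d)), g(g(d, a, c), g(a, a, d), a ∧ a ∧ c ∧ d), a ∧ a ∧ a ∧ c ∧ c ∧ g(a, a, c) ∧ g(d, a, d))
Right:  g(g(d ∧ a ∧ d ∧ d, (a ∧ d) ∧ a, g(d, a, d)), g(g(d, a, c), g(a, a, d), a ∧ a ∧ c ∧ d), a ∧ a ∧ ((c ∧ (g(d, a, d) ∧ a)) ∧ (c ∧ g(a, a, c))))
  Focus inside:  a ∧ a ∧ ((c ∧ (g(d, a, d) ∧ a)) ∧ (c ∧ g(a, a, c)))
  Merge nested applications:  a ∧ a ∧ c ∧ g(d, a, d) ∧ a ∧ c ∧ g(a, a, c)
  Sort arguments:  a ∧ a ∧ a ∧ c ∧ c ∧ g(a, a, c) ∧ g(d, a, d)
  Reassemble:  g(g(a ∧ d ∧ d ∧ d, a ∧ a ∧ d, g(d, a, d)), g(g(d, a, c), g(a, a, d), a ∧ a ∧ c ∧ d), a ∧ a ∧ a ∧ c ∧ c ∧ g(a, a, c) ∧ g(d, a, d))

Answer: yes — both canonical forms are g(g(a ∧ d ∧ d ∧ d, a ∧ a ∧ d, g(d, a, d)), g(g(d, a, c), g(a, a, d), a ∧ a ∧ c ∧ d), a ∧ a ∧ a ∧ c ∧ c ∧ g(a, a, c) ∧ g(d, a, d))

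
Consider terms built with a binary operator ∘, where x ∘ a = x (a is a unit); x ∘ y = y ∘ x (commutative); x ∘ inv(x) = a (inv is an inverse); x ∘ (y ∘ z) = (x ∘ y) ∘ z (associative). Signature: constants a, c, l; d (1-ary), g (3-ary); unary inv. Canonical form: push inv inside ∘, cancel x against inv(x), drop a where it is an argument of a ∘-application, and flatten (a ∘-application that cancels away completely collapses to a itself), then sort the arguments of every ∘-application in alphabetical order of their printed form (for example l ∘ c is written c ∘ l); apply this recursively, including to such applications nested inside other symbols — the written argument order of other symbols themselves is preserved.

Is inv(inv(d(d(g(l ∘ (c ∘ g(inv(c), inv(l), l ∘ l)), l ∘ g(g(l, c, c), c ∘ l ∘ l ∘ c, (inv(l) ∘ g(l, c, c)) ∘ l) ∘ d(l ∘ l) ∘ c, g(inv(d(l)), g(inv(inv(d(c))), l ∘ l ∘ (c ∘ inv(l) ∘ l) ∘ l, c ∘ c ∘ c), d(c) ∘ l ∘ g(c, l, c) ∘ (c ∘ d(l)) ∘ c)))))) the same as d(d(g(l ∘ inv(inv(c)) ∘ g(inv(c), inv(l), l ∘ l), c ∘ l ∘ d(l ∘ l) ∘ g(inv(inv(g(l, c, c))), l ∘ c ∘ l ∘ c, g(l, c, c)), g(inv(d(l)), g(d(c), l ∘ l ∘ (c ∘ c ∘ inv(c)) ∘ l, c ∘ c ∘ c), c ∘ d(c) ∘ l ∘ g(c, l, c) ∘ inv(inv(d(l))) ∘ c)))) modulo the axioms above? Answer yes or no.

Left:  inv(inv(d(d(g(l ∘ (c ∘ g(inv(c), inv(l), l ∘ l)), l ∘ g(g(l, c, c), c ∘ l ∘ l ∘ c, (inv(l) ∘ g(l, c, c)) ∘ l) ∘ d(l ∘ l) ∘ c, g(inv(d(l)), g(inv(inv(d(c))), l ∘ l ∘ (c ∘ inv(l) ∘ l) ∘ l, c ∘ c ∘ c), d(c) ∘ l ∘ g(c, l, c) ∘ (c ∘ d(l)) ∘ c))))))
  Push inv inside:  distribute inv over ∘ and collapse double inv
  Combine occurrences:  d(d(g(c ∘ g(inv(c), inv(l), l ∘ l) ∘ l, c ∘ d(l ∘ l) ∘ g(g(l, c, c), c ∘ c ∘ l ∘ l, g(l, c, c)) ∘ l, g(inv(d(l)), g(d(c), c ∘ l ∘ l ∘ l, c ∘ c ∘ c), c ∘ c ∘ d(c) ∘ d(l) ∘ g(c, l, c) ∘ l))))
Right:  d(d(g(l ∘ inv(inv(c)) ∘ g(inv(c), inv(l), l ∘ l), c ∘ l ∘ d(l ∘ l) ∘ g(inv(inv(g(l, c, c))), l ∘ c ∘ l ∘ c, g(l, c, c)), g(inv(d(l)), g(d(c), l ∘ l ∘ (c ∘ c ∘ inv(c)) ∘ l, c ∘ c ∘ c), c ∘ d(c) ∘ l ∘ g(c, l, c) ∘ inv(inv(d(l))) ∘ c))))
  Work inside:  c ∘ l ∘ d(l ∘ l) ∘ g(inv(inv(g(l, c, c))), l ∘ c ∘ l ∘ c, g(l, c, c))
  Push inv inside:  distribute inv over ∘ and collapse double inv
  Collect terms:  c ∘ l ∘ d(l ∘ l) ∘ g(g(l, c, c), c ∘ c ∘ l ∘ l, g(l, c, c))
  Sort:  c ∘ d(l ∘ l) ∘ g(g(l, c, c), c ∘ c ∘ l ∘ l, g(l, c, c)) ∘ l
  Put back:  d(d(g(c ∘ g(inv(c), inv(l), l ∘ l) ∘ l, c ∘ d(l ∘ l) ∘ g(g(l, c, c), c ∘ c ∘ l ∘ l, g(l, c, c)) ∘ l, g(inv(d(l)), g(d(c), c ∘ l ∘ l ∘ l, c ∘ c ∘ c), c ∘ c ∘ d(c) ∘ d(l) ∘ g(c, l, c) ∘ l))))

Answer: yes — both canonical forms are d(d(g(c ∘ g(inv(c), inv(l), l ∘ l) ∘ l, c ∘ d(l ∘ l) ∘ g(g(l, c, c), c ∘ c ∘ l ∘ l, g(l, c, c)) ∘ l, g(inv(d(l)), g(d(c), c ∘ l ∘ l ∘ l, c ∘ c ∘ c), c ∘ c ∘ d(c) ∘ d(l) ∘ g(c, l, c) ∘ l))))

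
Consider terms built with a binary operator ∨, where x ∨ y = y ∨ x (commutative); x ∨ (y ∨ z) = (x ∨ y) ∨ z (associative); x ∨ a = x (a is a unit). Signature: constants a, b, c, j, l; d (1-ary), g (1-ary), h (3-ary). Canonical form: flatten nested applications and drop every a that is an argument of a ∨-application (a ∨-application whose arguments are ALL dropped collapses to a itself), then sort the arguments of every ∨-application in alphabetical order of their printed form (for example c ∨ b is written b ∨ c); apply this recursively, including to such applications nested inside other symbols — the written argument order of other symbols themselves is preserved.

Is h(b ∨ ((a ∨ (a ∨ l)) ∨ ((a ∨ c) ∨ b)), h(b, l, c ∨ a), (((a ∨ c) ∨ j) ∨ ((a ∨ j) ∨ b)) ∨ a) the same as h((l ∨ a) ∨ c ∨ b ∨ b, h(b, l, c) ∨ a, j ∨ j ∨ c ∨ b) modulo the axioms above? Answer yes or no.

Left:  h(b ∨ ((a ∨ (a ∨ l)) ∨ ((a ∨ c) ∨ b)), h(b, l, c ∨ a), (((a ∨ c) ∨ j) ∨ ((a ∨ j) ∨ b)) ∨ a)
  Work inside:  (((a ∨ c) ∨ j) ∨ ((a ∨ j) ∨ b)) ∨ a
  Flatten:  a ∨ c ∨ j ∨ a ∨ j ∨ b ∨ a
  Unit:  drop a (×3)
  Sort:  b ∨ c ∨ j ∨ j
  Rebuild:  h(b ∨ b ∨ c ∨ l, h(b, l, c), b ∨ c ∨ j ∨ j)
Right:  h((l ∨ a) ∨ c ∨ b ∨ b, h(b, l, c) ∨ a, j ∨ j ∨ c ∨ b)
  Descend into:  (l ∨ a) ∨ c ∨ b ∨ b
  Un-nest:  l ∨ a ∨ c ∨ b ∨ b
  Units out:  drop a
  Sort arguments:  b ∨ b ∨ c ∨ l
  Rebuild:  h(b ∨ b ∨ c ∨ l, h(b, l, c), b ∨ c ∨ j ∨ j)

Answer: yes — both canonical forms are h(b ∨ b ∨ c ∨ l, h(b, l, c), b ∨ c ∨ j ∨ j)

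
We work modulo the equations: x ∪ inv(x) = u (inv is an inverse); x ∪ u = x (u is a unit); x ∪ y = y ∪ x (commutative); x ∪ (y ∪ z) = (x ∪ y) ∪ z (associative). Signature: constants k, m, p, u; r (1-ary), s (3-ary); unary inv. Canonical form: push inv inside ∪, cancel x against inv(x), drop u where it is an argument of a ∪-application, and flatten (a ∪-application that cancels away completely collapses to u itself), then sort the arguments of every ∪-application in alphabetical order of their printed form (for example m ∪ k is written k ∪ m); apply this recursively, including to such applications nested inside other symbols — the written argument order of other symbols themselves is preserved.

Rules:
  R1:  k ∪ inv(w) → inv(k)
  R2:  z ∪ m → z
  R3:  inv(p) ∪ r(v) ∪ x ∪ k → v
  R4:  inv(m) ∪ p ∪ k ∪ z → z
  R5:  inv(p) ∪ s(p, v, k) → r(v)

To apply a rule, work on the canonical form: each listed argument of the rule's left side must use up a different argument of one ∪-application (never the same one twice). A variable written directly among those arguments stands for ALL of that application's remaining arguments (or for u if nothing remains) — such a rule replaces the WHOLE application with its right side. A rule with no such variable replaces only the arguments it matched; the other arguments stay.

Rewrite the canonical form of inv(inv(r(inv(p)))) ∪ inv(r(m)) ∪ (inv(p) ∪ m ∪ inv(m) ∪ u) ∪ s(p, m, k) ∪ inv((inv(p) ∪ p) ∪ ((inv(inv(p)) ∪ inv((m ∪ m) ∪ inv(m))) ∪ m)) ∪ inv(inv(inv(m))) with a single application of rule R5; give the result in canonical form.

Answer: inv(m) ∪ inv(p) ∪ r(inv(p))

Derivation:
Canonical form:  inv(m) ∪ inv(p) ∪ inv(p) ∪ inv(r(m)) ∪ r(inv(p)) ∪ s(p, m, k)
R5 matches:  uses inv(p), s(p, m, k);  v := m
New term:  inv(m) ∪ inv(p) ∪ r(inv(p))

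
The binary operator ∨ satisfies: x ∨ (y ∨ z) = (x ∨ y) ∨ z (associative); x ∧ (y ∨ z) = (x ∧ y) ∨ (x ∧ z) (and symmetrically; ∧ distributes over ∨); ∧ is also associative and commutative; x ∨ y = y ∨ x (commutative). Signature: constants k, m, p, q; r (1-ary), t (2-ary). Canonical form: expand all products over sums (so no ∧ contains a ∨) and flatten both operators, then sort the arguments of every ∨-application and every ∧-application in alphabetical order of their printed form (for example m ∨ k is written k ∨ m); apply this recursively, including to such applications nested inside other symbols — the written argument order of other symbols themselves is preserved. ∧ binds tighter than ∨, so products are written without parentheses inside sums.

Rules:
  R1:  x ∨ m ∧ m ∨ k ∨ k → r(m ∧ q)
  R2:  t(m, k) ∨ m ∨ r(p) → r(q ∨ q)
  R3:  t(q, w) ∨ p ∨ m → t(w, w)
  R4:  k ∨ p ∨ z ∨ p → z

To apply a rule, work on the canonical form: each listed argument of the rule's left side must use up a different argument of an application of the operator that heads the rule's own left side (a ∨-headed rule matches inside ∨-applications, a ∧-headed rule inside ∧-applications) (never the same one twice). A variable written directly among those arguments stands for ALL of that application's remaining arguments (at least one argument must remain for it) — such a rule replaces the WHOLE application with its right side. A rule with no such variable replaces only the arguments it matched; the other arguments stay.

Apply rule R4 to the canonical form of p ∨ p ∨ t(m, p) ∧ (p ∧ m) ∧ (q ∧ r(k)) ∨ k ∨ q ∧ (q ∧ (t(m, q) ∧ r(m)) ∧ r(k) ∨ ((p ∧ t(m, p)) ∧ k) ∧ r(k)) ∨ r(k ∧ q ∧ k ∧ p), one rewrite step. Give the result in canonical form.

Canonical form:  k ∨ k ∧ p ∧ q ∧ r(k) ∧ t(m, p) ∨ m ∧ p ∧ q ∧ r(k) ∧ t(m, p) ∨ p ∨ p ∨ q ∧ q ∧ r(k) ∧ r(m) ∧ t(m, q) ∨ r(k ∧ k ∧ p ∧ q)
R4 matches:  uses k, p, p;  z := k ∧ p ∧ q ∧ r(k) ∧ t(m, p) ∨ m ∧ p ∧ q ∧ r(k) ∧ t(m, p) ∨ q ∧ q ∧ r(k) ∧ r(m) ∧ t(m, q) ∨ r(k ∧ k ∧ p ∧ q)
The variable takes the whole remainder — replace the entire application.
New term:  k ∧ p ∧ q ∧ r(k) ∧ t(m, p) ∨ m ∧ p ∧ q ∧ r(k) ∧ t(m, p) ∨ q ∧ q ∧ r(k) ∧ r(m) ∧ t(m, q) ∨ r(k ∧ k ∧ p ∧ q)

Answer: k ∧ p ∧ q ∧ r(k) ∧ t(m, p) ∨ m ∧ p ∧ q ∧ r(k) ∧ t(m, p) ∨ q ∧ q ∧ r(k) ∧ r(m) ∧ t(m, q) ∨ r(k ∧ k ∧ p ∧ q)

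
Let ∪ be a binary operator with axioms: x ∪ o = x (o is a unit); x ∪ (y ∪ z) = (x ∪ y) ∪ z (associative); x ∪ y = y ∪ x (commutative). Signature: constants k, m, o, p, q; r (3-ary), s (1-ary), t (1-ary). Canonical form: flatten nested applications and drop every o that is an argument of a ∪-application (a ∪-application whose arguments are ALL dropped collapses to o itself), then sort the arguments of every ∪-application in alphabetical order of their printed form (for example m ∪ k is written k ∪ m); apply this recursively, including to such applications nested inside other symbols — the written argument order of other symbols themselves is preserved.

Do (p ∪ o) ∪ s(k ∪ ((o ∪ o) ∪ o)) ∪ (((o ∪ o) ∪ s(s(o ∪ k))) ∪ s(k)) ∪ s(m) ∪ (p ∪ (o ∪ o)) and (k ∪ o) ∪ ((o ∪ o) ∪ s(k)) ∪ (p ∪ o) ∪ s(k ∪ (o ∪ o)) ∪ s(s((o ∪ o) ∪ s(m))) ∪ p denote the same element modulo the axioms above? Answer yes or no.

Answer: no — p ∪ p ∪ s(k) ∪ s(k) ∪ s(m) ∪ s(s(k)) vs k ∪ p ∪ p ∪ s(k) ∪ s(k) ∪ s(s(s(m)))

Derivation:
Left:  (p ∪ o) ∪ s(k ∪ ((o ∪ o) ∪ o)) ∪ (((o ∪ o) ∪ s(s(o ∪ k))) ∪ s(k)) ∪ s(m) ∪ (p ∪ (o ∪ o))
  Un-nest:  p ∪ o ∪ s(k ∪ ((o ∪ o) ∪ o)) ∪ o ∪ o ∪ s(s(o ∪ k)) ∪ s(k) ∪ s(m) ∪ p ∪ o ∪ o
  Inside:  s(k ∪ ((o ∪ o) ∪ o))  →  s(k)
  Canonicalize subterm:  s(s(o ∪ k))  →  s(s(k))
  Units out:  drop o (×5)
  Order the arguments:  p ∪ p ∪ s(k) ∪ s(k) ∪ s(m) ∪ s(s(k))
Right:  (k ∪ o) ∪ ((o ∪ o) ∪ s(k)) ∪ (p ∪ o) ∪ s(k ∪ (o ∪ o)) ∪ s(s((o ∪ o) ∪ s(m))) ∪ p
  Flatten:  k ∪ o ∪ o ∪ o ∪ s(k) ∪ p ∪ o ∪ s(k ∪ (o ∪ o)) ∪ s(s((o ∪ o) ∪ s(m))) ∪ p
  Canonicalize subterm:  s(k ∪ (o ∪ o))  →  s(k)
  Inside:  s(s((o ∪ o) ∪ s(m)))  →  s(s(s(m)))
  Drop the unit:  drop o (×4)
  Sort:  k ∪ p ∪ p ∪ s(k) ∪ s(k) ∪ s(s(s(m)))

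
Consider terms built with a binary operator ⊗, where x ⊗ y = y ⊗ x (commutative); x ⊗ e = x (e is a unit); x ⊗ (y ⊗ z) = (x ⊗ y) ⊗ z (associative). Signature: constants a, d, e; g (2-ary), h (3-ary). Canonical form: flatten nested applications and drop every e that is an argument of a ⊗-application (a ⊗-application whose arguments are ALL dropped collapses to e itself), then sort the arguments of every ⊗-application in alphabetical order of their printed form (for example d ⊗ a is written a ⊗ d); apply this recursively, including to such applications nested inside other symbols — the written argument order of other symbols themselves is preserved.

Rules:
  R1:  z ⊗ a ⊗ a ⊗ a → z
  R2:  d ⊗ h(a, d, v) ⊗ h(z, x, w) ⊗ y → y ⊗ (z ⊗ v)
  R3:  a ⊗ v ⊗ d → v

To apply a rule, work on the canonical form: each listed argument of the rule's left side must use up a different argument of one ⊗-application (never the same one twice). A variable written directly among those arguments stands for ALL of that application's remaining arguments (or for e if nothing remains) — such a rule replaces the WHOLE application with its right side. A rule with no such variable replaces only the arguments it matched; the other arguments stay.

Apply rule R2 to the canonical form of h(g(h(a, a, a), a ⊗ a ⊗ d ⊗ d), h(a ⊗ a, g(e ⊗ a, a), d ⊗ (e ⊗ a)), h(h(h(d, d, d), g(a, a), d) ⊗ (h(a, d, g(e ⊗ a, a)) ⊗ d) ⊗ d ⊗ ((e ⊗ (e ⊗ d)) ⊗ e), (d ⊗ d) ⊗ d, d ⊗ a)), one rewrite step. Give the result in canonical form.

Answer: h(g(h(a, a, a), a ⊗ a ⊗ d ⊗ d), h(a ⊗ a, g(a, a), a ⊗ d), h(d ⊗ d ⊗ g(a, a) ⊗ h(d, d, d), d ⊗ d ⊗ d, a ⊗ d))

Derivation:
Canonical form:  h(g(h(a, a, a), a ⊗ a ⊗ d ⊗ d), h(a ⊗ a, g(a, a), a ⊗ d), h(d ⊗ d ⊗ d ⊗ h(a, d, g(a, a)) ⊗ h(h(d, d, d), g(a, a), d), d ⊗ d ⊗ d, a ⊗ d))
Match R2:  consume d, h(a, d, g(a, a)), h(h(d, d, d), g(a, a), d);  v := g(a, a), w := d, x := g(a, a), y := d ⊗ d, z := h(d, d, d)
Every leftover argument binds to the variable; the entire application is replaced.
New term:  h(g(h(a, a, a), a ⊗ a ⊗ d ⊗ d), h(a ⊗ a, g(a, a), a ⊗ d), h(d ⊗ d ⊗ g(a, a) ⊗ h(d, d, d), d ⊗ d ⊗ d, a ⊗ d))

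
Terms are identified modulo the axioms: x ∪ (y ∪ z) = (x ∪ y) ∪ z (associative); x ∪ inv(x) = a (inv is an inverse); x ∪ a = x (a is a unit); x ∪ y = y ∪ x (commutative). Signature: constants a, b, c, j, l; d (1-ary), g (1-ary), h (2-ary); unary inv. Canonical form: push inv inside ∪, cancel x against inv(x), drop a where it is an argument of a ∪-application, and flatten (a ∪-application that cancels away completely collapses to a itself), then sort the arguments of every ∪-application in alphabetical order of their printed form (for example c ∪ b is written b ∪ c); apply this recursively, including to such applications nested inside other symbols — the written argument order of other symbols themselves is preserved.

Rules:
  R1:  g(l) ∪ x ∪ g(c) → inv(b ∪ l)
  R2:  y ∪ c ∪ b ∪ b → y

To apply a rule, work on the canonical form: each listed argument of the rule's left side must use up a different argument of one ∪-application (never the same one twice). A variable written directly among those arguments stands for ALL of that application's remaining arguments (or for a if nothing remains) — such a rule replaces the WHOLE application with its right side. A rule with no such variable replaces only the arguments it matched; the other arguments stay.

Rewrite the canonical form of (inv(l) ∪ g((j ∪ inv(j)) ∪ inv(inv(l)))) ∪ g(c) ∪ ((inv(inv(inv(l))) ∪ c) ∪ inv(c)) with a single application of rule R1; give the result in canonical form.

Canonical form:  g(c) ∪ g(l) ∪ inv(l) ∪ inv(l)
R1 matches:  uses g(c), g(l);  x := inv(l) ∪ inv(l)
Every leftover argument binds to the variable; the entire application is replaced.
Giving:  inv(b) ∪ inv(l)

Answer: inv(b) ∪ inv(l)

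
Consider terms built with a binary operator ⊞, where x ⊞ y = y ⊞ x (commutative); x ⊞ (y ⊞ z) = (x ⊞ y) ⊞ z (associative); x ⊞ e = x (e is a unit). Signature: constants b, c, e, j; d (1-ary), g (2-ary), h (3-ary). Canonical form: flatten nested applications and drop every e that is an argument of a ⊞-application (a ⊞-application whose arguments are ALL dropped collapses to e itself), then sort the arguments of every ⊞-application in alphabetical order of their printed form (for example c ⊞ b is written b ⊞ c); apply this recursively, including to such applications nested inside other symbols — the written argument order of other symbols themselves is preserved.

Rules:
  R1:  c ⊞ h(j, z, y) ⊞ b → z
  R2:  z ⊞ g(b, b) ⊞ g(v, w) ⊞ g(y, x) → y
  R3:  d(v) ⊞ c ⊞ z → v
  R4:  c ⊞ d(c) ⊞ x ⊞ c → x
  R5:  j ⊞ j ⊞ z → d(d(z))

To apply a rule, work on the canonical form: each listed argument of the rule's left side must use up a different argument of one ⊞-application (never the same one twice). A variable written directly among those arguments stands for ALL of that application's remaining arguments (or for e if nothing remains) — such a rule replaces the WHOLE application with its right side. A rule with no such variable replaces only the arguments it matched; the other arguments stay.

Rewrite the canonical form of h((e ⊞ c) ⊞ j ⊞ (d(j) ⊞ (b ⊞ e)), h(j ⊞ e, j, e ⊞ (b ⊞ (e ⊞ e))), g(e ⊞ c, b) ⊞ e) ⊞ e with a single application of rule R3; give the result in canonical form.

Answer: h(j, h(j, j, b), g(c, b))

Derivation:
Canonical form:  h(b ⊞ c ⊞ d(j) ⊞ j, h(j, j, b), g(c, b))
Apply R3:  consuming c, d(j);  v := j, z := b ⊞ j
The variable takes the whole remainder — replace the entire application.
New term:  h(j, h(j, j, b), g(c, b))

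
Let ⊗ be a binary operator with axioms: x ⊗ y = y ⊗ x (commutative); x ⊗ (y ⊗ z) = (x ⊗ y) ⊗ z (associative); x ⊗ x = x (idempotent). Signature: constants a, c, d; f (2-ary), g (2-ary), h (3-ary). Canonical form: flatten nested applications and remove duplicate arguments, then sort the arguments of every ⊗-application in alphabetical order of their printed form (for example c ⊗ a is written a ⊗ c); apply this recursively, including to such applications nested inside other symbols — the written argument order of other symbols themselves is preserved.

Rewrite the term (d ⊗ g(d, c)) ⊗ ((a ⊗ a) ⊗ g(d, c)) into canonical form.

Merge nested applications:  d ⊗ g(d, c) ⊗ a ⊗ a ⊗ g(d, c)
Deduplicate:  drop duplicate a, g(d, c)
Order the arguments:  a ⊗ d ⊗ g(d, c)

Answer: a ⊗ d ⊗ g(d, c)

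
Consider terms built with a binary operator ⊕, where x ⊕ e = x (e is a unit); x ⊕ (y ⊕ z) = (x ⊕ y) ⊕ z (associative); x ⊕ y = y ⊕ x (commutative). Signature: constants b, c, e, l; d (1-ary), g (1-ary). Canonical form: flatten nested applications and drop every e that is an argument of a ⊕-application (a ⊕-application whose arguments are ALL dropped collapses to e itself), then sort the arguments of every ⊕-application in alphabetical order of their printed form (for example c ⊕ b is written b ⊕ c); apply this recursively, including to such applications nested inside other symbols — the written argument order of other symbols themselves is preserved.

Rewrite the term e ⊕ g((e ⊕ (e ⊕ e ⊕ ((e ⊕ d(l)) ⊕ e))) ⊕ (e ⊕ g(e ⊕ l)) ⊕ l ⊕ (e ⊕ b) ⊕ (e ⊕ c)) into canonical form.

Simplify inside:  g((e ⊕ (e ⊕ e ⊕ ((e ⊕ d(l)) ⊕ e))) ⊕ (e ⊕ g(e ⊕ l)) ⊕ l ⊕ (e ⊕ b) ⊕ (e ⊕ c))  →  g(b ⊕ c ⊕ d(l) ⊕ g(l) ⊕ l)
Unit:  drop e
Sort arguments:  g(b ⊕ c ⊕ d(l) ⊕ g(l) ⊕ l)

Answer: g(b ⊕ c ⊕ d(l) ⊕ g(l) ⊕ l)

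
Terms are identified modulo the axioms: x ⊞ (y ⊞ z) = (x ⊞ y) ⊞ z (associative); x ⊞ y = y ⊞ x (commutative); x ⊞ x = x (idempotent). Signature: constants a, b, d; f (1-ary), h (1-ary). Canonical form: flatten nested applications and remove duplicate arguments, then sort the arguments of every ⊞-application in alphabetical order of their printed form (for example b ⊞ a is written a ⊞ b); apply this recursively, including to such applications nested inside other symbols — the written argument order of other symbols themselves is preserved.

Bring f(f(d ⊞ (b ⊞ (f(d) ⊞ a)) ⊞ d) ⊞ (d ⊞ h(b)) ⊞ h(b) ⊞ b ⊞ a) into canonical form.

Work inside:  f(d ⊞ (b ⊞ (f(d) ⊞ a)) ⊞ d) ⊞ (d ⊞ h(b)) ⊞ h(b) ⊞ b ⊞ a
Un-nest:  f(d ⊞ (b ⊞ (f(d) ⊞ a)) ⊞ d) ⊞ d ⊞ h(b) ⊞ h(b) ⊞ b ⊞ a
Simplify inside:  f(d ⊞ (b ⊞ (f(d) ⊞ a)) ⊞ d)  →  f(a ⊞ b ⊞ d ⊞ f(d))
Idempotence:  drop duplicate h(b)
Sort:  a ⊞ b ⊞ d ⊞ f(a ⊞ b ⊞ d ⊞ f(d)) ⊞ h(b)
Put back:  f(a ⊞ b ⊞ d ⊞ f(a ⊞ b ⊞ d ⊞ f(d)) ⊞ h(b))

Answer: f(a ⊞ b ⊞ d ⊞ f(a ⊞ b ⊞ d ⊞ f(d)) ⊞ h(b))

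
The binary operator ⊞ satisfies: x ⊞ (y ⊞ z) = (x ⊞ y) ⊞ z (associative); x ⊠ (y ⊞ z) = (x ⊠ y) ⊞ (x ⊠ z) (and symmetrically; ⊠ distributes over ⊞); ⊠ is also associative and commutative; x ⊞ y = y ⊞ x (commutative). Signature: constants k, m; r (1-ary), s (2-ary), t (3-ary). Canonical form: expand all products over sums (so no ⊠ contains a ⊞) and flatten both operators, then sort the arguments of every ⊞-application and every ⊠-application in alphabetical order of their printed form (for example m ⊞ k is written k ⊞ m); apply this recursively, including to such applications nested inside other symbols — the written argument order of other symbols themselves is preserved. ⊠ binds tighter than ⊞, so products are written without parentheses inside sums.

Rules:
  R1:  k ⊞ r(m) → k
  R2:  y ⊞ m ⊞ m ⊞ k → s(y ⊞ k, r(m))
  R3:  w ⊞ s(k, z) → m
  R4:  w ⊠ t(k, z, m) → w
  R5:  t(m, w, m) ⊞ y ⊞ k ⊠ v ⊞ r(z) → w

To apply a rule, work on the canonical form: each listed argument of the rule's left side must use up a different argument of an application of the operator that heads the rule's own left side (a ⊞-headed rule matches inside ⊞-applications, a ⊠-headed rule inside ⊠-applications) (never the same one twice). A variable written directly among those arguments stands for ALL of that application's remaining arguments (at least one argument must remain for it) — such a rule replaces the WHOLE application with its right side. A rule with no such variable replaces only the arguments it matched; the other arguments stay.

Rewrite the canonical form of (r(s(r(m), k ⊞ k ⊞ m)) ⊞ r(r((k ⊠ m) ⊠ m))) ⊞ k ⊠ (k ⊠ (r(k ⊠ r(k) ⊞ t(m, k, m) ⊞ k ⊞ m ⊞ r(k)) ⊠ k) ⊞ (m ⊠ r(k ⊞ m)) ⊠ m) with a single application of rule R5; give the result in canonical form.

Answer: k ⊠ k ⊠ k ⊠ r(k) ⊞ k ⊠ m ⊠ m ⊠ r(k ⊞ m) ⊞ r(r(k ⊠ m ⊠ m)) ⊞ r(s(r(m), k ⊞ k ⊞ m))

Derivation:
Canonical form:  k ⊠ k ⊠ k ⊠ r(k ⊞ k ⊠ r(k) ⊞ m ⊞ r(k) ⊞ t(m, k, m)) ⊞ k ⊠ m ⊠ m ⊠ r(k ⊞ m) ⊞ r(r(k ⊠ m ⊠ m)) ⊞ r(s(r(m), k ⊞ k ⊞ m))
Apply R5:  consuming k ⊠ r(k), r(k), t(m, k, m);  v := r(k), w := k, y := k ⊞ m, z := k
Every leftover argument binds to the variable; the entire application is replaced.
Giving:  k ⊠ k ⊠ k ⊠ r(k) ⊞ k ⊠ m ⊠ m ⊠ r(k ⊞ m) ⊞ r(r(k ⊠ m ⊠ m)) ⊞ r(s(r(m), k ⊞ k ⊞ m))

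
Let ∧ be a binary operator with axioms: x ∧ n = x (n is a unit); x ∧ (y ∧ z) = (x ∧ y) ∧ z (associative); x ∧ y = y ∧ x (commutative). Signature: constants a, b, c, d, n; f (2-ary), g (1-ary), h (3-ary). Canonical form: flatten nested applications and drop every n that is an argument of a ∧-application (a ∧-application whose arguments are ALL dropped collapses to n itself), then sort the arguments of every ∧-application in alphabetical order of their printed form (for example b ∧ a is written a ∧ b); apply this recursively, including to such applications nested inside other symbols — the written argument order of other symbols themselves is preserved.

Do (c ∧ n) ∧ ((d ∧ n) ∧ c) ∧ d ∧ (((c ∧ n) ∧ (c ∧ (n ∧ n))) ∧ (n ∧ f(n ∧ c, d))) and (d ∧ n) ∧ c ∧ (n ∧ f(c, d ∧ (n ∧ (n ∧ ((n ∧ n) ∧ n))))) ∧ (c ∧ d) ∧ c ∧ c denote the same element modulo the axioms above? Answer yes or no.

Left:  (c ∧ n) ∧ ((d ∧ n) ∧ c) ∧ d ∧ (((c ∧ n) ∧ (c ∧ (n ∧ n))) ∧ (n ∧ f(n ∧ c, d)))
  Un-nest:  c ∧ n ∧ d ∧ n ∧ c ∧ d ∧ c ∧ n ∧ c ∧ n ∧ n ∧ n ∧ f(n ∧ c, d)
  Simplify inside:  f(n ∧ c, d)  →  f(c, d)
  Unit:  drop n (×6)
  Sort arguments:  c ∧ c ∧ c ∧ c ∧ d ∧ d ∧ f(c, d)
Right:  (d ∧ n) ∧ c ∧ (n ∧ f(c, d ∧ (n ∧ (n ∧ ((n ∧ n) ∧ n))))) ∧ (c ∧ d) ∧ c ∧ c
  Un-nest:  d ∧ n ∧ c ∧ n ∧ f(c, d ∧ (n ∧ (n ∧ ((n ∧ n) ∧ n)))) ∧ c ∧ d ∧ c ∧ c
  Simplify inside:  f(c, d ∧ (n ∧ (n ∧ ((n ∧ n) ∧ n))))  →  f(c, d)
  Units out:  drop n (×2)
  Order the arguments:  c ∧ c ∧ c ∧ c ∧ d ∧ d ∧ f(c, d)

Answer: yes — both canonical forms are c ∧ c ∧ c ∧ c ∧ d ∧ d ∧ f(c, d)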